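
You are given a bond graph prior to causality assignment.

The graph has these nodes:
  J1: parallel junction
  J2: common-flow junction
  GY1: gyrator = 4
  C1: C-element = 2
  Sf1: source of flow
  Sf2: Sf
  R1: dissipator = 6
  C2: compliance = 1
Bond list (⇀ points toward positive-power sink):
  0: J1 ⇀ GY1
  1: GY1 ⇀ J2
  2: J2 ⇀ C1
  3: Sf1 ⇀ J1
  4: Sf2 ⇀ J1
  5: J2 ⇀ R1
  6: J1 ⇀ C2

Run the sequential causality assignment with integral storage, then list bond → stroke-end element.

b0 |GY1
b1 |GY1
b2 |J2
b3 |Sf1
b4 |Sf2
b5 |J2
b6 |J1

β3 stroke at Sf1  (Sf1 (Sf) sets flow on bond)
β4 stroke at Sf2  (Sf2: flow source, stroke at near end)
β2 stroke at J2  (C1 outputs effort q/C1)
β6 stroke at J1  (prefer integral on C2)
β0 stroke at GY1  (J1 effort already set via bond 6)
β1 stroke at GY1  (through GY1, causality inverts; strokes same side of GY1)
β5 stroke at J2  (1-jn J2 has f-setter on 1)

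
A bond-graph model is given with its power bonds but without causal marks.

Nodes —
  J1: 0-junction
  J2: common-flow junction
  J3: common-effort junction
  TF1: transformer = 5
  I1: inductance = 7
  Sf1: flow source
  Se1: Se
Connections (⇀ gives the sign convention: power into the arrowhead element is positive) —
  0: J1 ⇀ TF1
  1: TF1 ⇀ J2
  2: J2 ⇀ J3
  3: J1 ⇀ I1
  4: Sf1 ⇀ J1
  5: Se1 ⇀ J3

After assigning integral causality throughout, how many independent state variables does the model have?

b4 stroke at Sf1  (source Sf1 imposes f)
b5 stroke at J3  (Se1 (Se) sets effort on bond)
b2 stroke at J2  (0-jn J3 has e-setter on 5)
b1 stroke at TF1  (J2: last free bond brings flow in)
b0 stroke at J1  (TF1: transformer flips bond 1)
b3 stroke at I1  (J1 effort already set via bond 0)

1  (I1 all integral)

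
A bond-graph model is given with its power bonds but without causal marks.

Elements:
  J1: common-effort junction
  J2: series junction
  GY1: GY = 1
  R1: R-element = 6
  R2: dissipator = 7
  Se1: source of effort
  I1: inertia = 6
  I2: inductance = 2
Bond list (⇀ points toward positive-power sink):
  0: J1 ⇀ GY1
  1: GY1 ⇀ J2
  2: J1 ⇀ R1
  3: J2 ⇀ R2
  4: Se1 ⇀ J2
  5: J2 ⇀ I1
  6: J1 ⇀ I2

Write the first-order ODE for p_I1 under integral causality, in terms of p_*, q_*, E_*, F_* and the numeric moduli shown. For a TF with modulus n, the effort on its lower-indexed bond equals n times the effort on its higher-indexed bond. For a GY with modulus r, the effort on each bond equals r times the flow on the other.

bond 4 stroke at J2  (Se1 (Se) sets effort on bond)
bond 5 stroke at I1  (I1 outputs flow p/I1)
bond 1 stroke at J2  (J2: bond 5 brought flow, rest push out)
bond 3 stroke at J2  (common-f at J2 fixed by 5)
bond 0 stroke at J1  (GY1: gyrator matches bond 1)
bond 2 stroke at R1  (J1 effort already set via bond 0)
bond 6 stroke at I2  (J1: bond 0 brought effort, rest push out)

dp_I1/dt = E_Se1 - 43*p_I1/36 - p_I2/2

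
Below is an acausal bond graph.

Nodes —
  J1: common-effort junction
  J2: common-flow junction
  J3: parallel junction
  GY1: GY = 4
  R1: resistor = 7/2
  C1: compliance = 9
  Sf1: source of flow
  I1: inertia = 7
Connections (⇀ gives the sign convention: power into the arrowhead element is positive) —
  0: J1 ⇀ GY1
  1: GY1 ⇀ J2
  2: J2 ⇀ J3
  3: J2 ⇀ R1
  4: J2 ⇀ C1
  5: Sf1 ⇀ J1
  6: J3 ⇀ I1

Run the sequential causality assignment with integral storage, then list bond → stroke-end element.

b0 →J1
b1 →J2
b2 →J3
b3 →J2
b4 →J2
b5 →Sf1
b6 →I1

bond 5 →Sf1  (Sf1 fixes flow; stroke at Sf1)
bond 0 →J1  (only one effort-in slot at J1)
bond 1 →J2  (GY1 both-in/both-out from 0)
bond 4 →J2  (C1 outputs effort q/C1)
bond 6 →I1  (I1 integral (f out))
bond 2 →J3  (J3: last free bond brings effort in)
bond 3 →J2  (common-f at J2 fixed by 2)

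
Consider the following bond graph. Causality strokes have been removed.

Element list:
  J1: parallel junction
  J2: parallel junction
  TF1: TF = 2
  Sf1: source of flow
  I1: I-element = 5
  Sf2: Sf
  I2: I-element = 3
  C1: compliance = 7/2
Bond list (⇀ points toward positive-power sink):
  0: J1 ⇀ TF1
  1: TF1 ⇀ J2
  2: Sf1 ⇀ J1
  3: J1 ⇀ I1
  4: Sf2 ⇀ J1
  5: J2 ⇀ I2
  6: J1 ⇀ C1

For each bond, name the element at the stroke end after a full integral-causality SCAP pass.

#2 stroke at Sf1  (Sf1 fixes flow; stroke at Sf1)
#4 stroke at Sf2  (Sf2: flow source, stroke at near end)
#3 stroke at I1  (I1 integral (f out))
#5 stroke at I2  (prefer integral on I2)
#1 stroke at J2  (only one effort-in slot at J2)
#0 stroke at TF1  (through TF1, causality passes straight; one stroke at TF1)
#6 stroke at J1  (J1 needs exactly one e-in)

#0 stroke→TF1
#1 stroke→J2
#2 stroke→Sf1
#3 stroke→I1
#4 stroke→Sf2
#5 stroke→I2
#6 stroke→J1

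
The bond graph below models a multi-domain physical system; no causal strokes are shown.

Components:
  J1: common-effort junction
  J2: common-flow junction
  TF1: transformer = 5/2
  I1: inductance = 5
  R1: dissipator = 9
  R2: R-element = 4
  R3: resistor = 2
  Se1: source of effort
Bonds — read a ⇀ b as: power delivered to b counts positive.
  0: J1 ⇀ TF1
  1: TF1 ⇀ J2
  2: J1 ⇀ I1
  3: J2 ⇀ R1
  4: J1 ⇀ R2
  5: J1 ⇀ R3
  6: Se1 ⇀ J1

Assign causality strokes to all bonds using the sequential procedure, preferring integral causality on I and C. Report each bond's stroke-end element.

#0 stroke→TF1
#1 stroke→J2
#2 stroke→I1
#3 stroke→R1
#4 stroke→R2
#5 stroke→R3
#6 stroke→J1

b6 stroke at J1  (Se1 fixes effort; stroke away)
b0 stroke at TF1  (J1 effort already set via bond 6)
b2 stroke at I1  (common-e at J1 fixed by 6)
b4 stroke at R2  (J1 effort already set via bond 6)
b5 stroke at R3  (J1: bond 6 brought effort, rest push out)
b1 stroke at J2  (TF1 one-in-one-out from 0)
b3 stroke at R1  (J2: last free bond brings flow in)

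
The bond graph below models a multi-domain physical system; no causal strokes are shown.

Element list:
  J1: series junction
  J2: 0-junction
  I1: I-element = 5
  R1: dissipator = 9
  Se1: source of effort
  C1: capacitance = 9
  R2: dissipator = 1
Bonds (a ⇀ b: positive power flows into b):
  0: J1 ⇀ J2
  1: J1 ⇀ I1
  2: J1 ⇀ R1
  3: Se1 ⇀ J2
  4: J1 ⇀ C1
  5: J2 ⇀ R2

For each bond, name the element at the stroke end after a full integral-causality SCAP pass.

bond 3 stroke→J2  (Se1 fixes effort; stroke away)
bond 0 stroke→J1  (J2: bond 3 brought effort, rest push out)
bond 5 stroke→R2  (J2 effort already set via bond 3)
bond 1 stroke→I1  (prefer integral on I1)
bond 2 stroke→J1  (1-jn J1 has f-setter on 1)
bond 4 stroke→J1  (1-jn J1 has f-setter on 1)

bond 0 stroke at J1
bond 1 stroke at I1
bond 2 stroke at J1
bond 3 stroke at J2
bond 4 stroke at J1
bond 5 stroke at R2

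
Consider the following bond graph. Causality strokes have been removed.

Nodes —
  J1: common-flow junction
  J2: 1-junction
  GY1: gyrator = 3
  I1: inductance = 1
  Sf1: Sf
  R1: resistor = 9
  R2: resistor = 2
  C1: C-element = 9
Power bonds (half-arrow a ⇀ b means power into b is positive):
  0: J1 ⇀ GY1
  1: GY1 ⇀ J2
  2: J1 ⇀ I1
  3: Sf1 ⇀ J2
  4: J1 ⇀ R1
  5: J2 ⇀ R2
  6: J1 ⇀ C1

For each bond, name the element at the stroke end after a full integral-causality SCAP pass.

#0 stroke→J1
#1 stroke→J2
#2 stroke→I1
#3 stroke→Sf1
#4 stroke→J1
#5 stroke→J2
#6 stroke→J1

β3 |Sf1  (source Sf1 imposes f)
β1 |J2  (1-jn J2 has f-setter on 3)
β5 |J2  (common-f at J2 fixed by 3)
β0 |J1  (GY1: gyrator matches bond 1)
β2 |I1  (I1: I, integral causality)
β4 |J1  (J1 flow already set via bond 2)
β6 |J1  (J1 flow already set via bond 2)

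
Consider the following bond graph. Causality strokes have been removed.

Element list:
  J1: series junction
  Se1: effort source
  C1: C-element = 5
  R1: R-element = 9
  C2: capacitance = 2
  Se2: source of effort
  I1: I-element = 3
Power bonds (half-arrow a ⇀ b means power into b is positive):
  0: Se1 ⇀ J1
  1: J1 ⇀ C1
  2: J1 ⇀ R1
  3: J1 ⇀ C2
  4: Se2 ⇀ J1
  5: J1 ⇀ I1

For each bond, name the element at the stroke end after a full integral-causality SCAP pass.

b0 stroke at J1
b1 stroke at J1
b2 stroke at J1
b3 stroke at J1
b4 stroke at J1
b5 stroke at I1

bond 0 stroke→J1  (Se1 (Se) sets effort on bond)
bond 4 stroke→J1  (Se2 fixes effort; stroke away)
bond 1 stroke→J1  (prefer integral on C1)
bond 3 stroke→J1  (C2: C, integral causality)
bond 5 stroke→I1  (prefer integral on I1)
bond 2 stroke→J1  (common-f at J1 fixed by 5)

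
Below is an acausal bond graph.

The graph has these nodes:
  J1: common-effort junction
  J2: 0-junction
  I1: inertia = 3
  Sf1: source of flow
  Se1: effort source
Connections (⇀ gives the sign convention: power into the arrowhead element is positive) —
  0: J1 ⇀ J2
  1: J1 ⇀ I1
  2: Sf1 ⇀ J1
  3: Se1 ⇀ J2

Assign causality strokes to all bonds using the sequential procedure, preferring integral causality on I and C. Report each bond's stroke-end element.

bond 2 stroke→Sf1  (Sf1: flow source, stroke at near end)
bond 3 stroke→J2  (Se1 fixes effort; stroke away)
bond 0 stroke→J1  (J2: bond 3 brought effort, rest push out)
bond 1 stroke→I1  (0-jn J1 has e-setter on 0)

b0 →J1
b1 →I1
b2 →Sf1
b3 →J2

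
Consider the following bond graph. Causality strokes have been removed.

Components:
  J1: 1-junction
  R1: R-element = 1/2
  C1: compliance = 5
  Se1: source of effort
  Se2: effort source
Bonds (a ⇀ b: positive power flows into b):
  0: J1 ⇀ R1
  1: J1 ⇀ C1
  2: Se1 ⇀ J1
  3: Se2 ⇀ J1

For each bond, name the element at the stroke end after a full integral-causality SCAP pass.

b0 →R1
b1 →J1
b2 →J1
b3 →J1

β2 |J1  (Se1 fixes effort; stroke away)
β3 |J1  (Se2 fixes effort; stroke away)
β1 |J1  (prefer integral on C1)
β0 |R1  (J1 needs exactly one f-in)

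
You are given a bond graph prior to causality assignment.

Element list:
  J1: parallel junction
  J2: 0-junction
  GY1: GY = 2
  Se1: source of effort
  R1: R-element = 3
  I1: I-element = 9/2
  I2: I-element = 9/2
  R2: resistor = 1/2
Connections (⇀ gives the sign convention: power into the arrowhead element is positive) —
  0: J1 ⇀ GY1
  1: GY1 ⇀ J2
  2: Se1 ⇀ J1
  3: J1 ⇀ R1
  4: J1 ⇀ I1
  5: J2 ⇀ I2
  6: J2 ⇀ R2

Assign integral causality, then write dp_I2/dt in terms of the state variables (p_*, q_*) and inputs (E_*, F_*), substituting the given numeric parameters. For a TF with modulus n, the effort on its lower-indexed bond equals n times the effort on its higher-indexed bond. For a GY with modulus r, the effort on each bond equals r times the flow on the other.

#2 →J1  (Se1: effort source, stroke at far end)
#0 →GY1  (common-e at J1 fixed by 2)
#3 →R1  (J1: bond 2 brought effort, rest push out)
#4 →I1  (J1 effort already set via bond 2)
#1 →GY1  (through GY1, causality inverts; strokes same side of GY1)
#5 →I2  (I2 outputs flow p/I2)
#6 →J2  (only one effort-in slot at J2)

dp_I2/dt = E_Se1/4 - p_I2/9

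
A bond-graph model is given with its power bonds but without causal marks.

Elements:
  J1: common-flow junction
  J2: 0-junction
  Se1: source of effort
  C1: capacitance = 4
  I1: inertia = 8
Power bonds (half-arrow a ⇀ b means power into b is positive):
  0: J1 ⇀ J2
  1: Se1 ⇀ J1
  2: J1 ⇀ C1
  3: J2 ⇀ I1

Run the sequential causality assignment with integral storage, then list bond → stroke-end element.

bond 0 stroke at J2
bond 1 stroke at J1
bond 2 stroke at J1
bond 3 stroke at I1

bond 1 |J1  (source Se1 imposes e)
bond 2 |J1  (C1: C, integral causality)
bond 0 |J2  (J1 needs exactly one f-in)
bond 3 |I1  (0-jn J2 has e-setter on 0)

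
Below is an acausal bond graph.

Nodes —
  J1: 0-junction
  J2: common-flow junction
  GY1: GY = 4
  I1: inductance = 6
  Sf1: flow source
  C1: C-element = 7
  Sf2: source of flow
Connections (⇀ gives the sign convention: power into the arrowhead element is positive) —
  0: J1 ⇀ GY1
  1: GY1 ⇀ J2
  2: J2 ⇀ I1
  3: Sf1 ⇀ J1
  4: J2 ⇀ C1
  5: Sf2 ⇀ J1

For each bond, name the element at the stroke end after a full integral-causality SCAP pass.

#0 stroke→J1
#1 stroke→J2
#2 stroke→I1
#3 stroke→Sf1
#4 stroke→J2
#5 stroke→Sf2

b3 stroke→Sf1  (Sf1 fixes flow; stroke at Sf1)
b5 stroke→Sf2  (Sf2 (Sf) sets flow on bond)
b0 stroke→J1  (J1: last free bond brings effort in)
b1 stroke→J2  (GY1 both-in/both-out from 0)
b2 stroke→I1  (I1: I, integral causality)
b4 stroke→J2  (J2: bond 2 brought flow, rest push out)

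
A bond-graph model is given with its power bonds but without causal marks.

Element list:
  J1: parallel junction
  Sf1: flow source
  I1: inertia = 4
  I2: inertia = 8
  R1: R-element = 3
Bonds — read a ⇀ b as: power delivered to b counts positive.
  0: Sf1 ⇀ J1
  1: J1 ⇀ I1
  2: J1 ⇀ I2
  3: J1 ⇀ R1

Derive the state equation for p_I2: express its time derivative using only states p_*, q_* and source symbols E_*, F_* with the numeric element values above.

dp_I2/dt = 3*F_Sf1 - 3*p_I1/4 - 3*p_I2/8

β0 stroke→Sf1  (Sf1 (Sf) sets flow on bond)
β1 stroke→I1  (I1 integral (f out))
β2 stroke→I2  (I2 outputs flow p/I2)
β3 stroke→J1  (only one effort-in slot at J1)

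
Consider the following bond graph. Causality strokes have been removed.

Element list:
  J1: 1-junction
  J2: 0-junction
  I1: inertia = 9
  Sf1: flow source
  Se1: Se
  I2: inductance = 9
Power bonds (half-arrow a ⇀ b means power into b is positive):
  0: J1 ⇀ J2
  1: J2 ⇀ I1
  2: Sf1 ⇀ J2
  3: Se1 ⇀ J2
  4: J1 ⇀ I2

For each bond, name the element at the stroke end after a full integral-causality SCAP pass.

bond 2 →Sf1  (source Sf1 imposes f)
bond 3 →J2  (Se1 (Se) sets effort on bond)
bond 0 →J1  (J2: bond 3 brought effort, rest push out)
bond 1 →I1  (J2: bond 3 brought effort, rest push out)
bond 4 →I2  (only one flow-in slot at J1)

bond 0 stroke at J1
bond 1 stroke at I1
bond 2 stroke at Sf1
bond 3 stroke at J2
bond 4 stroke at I2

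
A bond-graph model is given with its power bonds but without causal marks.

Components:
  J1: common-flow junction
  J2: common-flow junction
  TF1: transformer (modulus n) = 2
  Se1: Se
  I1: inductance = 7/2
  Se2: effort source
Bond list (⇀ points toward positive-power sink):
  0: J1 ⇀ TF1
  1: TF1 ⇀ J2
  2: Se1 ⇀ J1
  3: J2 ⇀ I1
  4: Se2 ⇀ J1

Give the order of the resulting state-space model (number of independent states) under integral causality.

1  (I1 all integral)

b2 stroke at J1  (Se1 fixes effort; stroke away)
b4 stroke at J1  (source Se2 imposes e)
b0 stroke at TF1  (closing 1-jn rule on J1)
b1 stroke at J2  (TF TF1: opposite of bond 0)
b3 stroke at I1  (J2 needs exactly one f-in)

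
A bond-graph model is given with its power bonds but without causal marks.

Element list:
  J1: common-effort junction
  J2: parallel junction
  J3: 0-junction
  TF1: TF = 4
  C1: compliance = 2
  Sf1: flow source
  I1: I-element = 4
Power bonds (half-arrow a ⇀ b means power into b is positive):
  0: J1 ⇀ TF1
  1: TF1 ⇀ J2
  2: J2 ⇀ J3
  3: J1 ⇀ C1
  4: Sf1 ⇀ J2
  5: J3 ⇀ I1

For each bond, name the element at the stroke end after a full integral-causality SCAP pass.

b4 |Sf1  (source Sf1 imposes f)
b3 |J1  (C1 outputs effort q/C1)
b0 |TF1  (J1: bond 3 brought effort, rest push out)
b1 |J2  (TF TF1: opposite of bond 0)
b2 |J3  (J2: bond 1 brought effort, rest push out)
b5 |I1  (common-e at J3 fixed by 2)

bond 0 →TF1
bond 1 →J2
bond 2 →J3
bond 3 →J1
bond 4 →Sf1
bond 5 →I1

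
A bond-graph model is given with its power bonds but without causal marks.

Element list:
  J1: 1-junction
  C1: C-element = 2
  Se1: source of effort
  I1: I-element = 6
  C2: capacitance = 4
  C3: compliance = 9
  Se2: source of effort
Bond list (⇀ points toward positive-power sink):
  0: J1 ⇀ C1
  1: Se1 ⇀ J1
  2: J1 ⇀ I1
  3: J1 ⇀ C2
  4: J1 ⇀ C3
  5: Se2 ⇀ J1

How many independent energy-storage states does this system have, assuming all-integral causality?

β1 stroke→J1  (Se1 fixes effort; stroke away)
β5 stroke→J1  (Se2 (Se) sets effort on bond)
β0 stroke→J1  (C1 integral (e out))
β2 stroke→I1  (prefer integral on I1)
β3 stroke→J1  (common-f at J1 fixed by 2)
β4 stroke→J1  (J1: bond 2 brought flow, rest push out)

4  (C1, C2, C3, I1 all integral)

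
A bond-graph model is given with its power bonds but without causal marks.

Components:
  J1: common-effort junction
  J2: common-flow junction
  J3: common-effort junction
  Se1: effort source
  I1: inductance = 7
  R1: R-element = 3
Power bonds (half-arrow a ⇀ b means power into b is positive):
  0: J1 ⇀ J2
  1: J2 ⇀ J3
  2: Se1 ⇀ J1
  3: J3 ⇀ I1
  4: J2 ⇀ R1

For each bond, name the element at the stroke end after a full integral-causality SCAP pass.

#2 stroke at J1  (Se1 fixes effort; stroke away)
#0 stroke at J2  (J1: bond 2 brought effort, rest push out)
#3 stroke at I1  (I1: I, integral causality)
#1 stroke at J3  (J3: last free bond brings effort in)
#4 stroke at J2  (J2 flow already set via bond 1)

bond 0 |J2
bond 1 |J3
bond 2 |J1
bond 3 |I1
bond 4 |J2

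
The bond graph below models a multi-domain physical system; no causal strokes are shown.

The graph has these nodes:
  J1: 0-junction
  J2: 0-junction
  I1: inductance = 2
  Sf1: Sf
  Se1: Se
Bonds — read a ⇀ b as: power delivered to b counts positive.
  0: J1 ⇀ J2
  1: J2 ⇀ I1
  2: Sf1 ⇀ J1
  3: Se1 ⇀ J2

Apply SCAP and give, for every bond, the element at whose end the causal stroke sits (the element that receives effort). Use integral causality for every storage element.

#2 stroke at Sf1  (Sf1 (Sf) sets flow on bond)
#3 stroke at J2  (Se1: effort source, stroke at far end)
#0 stroke at J1  (J1: last free bond brings effort in)
#1 stroke at I1  (0-jn J2 has e-setter on 3)

β0 stroke at J1
β1 stroke at I1
β2 stroke at Sf1
β3 stroke at J2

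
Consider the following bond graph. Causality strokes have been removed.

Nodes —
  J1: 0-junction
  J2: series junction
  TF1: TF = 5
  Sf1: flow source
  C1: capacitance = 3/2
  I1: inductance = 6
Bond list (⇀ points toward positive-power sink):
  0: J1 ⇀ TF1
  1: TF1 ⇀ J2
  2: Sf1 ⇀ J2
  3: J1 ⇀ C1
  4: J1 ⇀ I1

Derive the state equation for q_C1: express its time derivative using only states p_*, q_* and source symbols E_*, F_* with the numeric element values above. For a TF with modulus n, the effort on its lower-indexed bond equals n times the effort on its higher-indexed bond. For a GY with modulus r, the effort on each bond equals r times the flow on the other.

dq_C1/dt = -F_Sf1/5 - p_I1/6

b2 stroke→Sf1  (Sf1 fixes flow; stroke at Sf1)
b1 stroke→J2  (J2: bond 2 brought flow, rest push out)
b0 stroke→TF1  (TF1: transformer flips bond 1)
b3 stroke→J1  (C1 outputs effort q/C1)
b4 stroke→I1  (J1 effort already set via bond 3)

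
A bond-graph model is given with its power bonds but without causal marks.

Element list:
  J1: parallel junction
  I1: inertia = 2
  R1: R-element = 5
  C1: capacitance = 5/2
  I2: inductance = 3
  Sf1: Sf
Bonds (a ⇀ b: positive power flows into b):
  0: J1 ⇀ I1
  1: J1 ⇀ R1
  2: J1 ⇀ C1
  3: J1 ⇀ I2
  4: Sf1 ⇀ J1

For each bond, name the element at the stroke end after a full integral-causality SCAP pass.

β0 |I1
β1 |R1
β2 |J1
β3 |I2
β4 |Sf1

b4 stroke→Sf1  (Sf1 fixes flow; stroke at Sf1)
b0 stroke→I1  (I1: I, integral causality)
b2 stroke→J1  (C1 integral (e out))
b1 stroke→R1  (common-e at J1 fixed by 2)
b3 stroke→I2  (J1 effort already set via bond 2)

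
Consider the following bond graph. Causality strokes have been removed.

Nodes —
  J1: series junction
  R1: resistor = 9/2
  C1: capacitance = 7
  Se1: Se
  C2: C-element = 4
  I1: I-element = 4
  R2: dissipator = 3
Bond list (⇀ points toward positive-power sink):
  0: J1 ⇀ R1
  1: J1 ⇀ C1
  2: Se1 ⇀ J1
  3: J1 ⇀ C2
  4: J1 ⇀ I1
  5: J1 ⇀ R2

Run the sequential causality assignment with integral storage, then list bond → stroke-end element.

b0 |J1
b1 |J1
b2 |J1
b3 |J1
b4 |I1
b5 |J1

#2 stroke at J1  (Se1 fixes effort; stroke away)
#1 stroke at J1  (C1 integral (e out))
#3 stroke at J1  (prefer integral on C2)
#4 stroke at I1  (I1 outputs flow p/I1)
#0 stroke at J1  (J1 flow already set via bond 4)
#5 stroke at J1  (J1 flow already set via bond 4)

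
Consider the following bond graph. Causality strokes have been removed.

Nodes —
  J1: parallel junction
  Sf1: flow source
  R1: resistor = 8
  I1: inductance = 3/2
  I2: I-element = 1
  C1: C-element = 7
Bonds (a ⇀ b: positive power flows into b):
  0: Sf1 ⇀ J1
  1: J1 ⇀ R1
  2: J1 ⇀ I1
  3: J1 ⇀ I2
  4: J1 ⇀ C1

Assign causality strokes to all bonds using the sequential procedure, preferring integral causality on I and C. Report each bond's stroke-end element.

β0 stroke→Sf1  (Sf1 fixes flow; stroke at Sf1)
β2 stroke→I1  (prefer integral on I1)
β3 stroke→I2  (I2 integral (f out))
β4 stroke→J1  (prefer integral on C1)
β1 stroke→R1  (J1 effort already set via bond 4)

β0 stroke→Sf1
β1 stroke→R1
β2 stroke→I1
β3 stroke→I2
β4 stroke→J1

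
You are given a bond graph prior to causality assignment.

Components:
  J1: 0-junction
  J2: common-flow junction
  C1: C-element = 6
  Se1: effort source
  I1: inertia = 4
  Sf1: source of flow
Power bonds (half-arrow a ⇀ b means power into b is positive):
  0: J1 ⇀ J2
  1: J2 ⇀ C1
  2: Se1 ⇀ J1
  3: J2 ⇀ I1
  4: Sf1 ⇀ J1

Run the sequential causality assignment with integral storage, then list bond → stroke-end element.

bond 0 →J2
bond 1 →J2
bond 2 →J1
bond 3 →I1
bond 4 →Sf1

β2 stroke→J1  (source Se1 imposes e)
β4 stroke→Sf1  (Sf1: flow source, stroke at near end)
β0 stroke→J2  (0-jn J1 has e-setter on 2)
β1 stroke→J2  (C1 integral (e out))
β3 stroke→I1  (closing 1-jn rule on J2)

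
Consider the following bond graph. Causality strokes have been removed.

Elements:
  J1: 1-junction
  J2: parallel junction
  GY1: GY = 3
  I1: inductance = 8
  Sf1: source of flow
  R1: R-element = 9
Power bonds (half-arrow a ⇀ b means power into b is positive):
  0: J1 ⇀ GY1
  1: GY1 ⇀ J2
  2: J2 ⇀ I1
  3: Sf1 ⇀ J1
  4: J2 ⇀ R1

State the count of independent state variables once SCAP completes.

1  (I1 all integral)

b3 |Sf1  (Sf1: flow source, stroke at near end)
b0 |J1  (1-jn J1 has f-setter on 3)
b1 |J2  (GY GY1: same side as bond 0)
b2 |I1  (0-jn J2 has e-setter on 1)
b4 |R1  (common-e at J2 fixed by 1)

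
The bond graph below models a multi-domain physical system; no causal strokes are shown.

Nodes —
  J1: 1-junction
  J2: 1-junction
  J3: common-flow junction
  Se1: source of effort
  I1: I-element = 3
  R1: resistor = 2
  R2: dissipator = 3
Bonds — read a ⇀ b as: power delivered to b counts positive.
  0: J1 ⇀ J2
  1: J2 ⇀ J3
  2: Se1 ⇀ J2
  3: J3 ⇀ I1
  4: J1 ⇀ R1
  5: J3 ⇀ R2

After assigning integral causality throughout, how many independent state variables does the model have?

1  (I1 all integral)

b2 |J2  (Se1 fixes effort; stroke away)
b3 |I1  (I1: I, integral causality)
b1 |J3  (1-jn J3 has f-setter on 3)
b5 |J3  (1-jn J3 has f-setter on 3)
b0 |J2  (J2: bond 1 brought flow, rest push out)
b4 |J1  (J1 flow already set via bond 0)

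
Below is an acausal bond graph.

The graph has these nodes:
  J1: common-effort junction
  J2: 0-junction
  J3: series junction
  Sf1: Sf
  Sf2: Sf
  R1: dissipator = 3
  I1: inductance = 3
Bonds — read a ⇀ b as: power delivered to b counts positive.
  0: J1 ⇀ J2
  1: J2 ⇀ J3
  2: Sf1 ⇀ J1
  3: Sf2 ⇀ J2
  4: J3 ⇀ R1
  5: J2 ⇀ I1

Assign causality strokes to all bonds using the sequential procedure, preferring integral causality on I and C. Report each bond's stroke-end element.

#2 |Sf1  (Sf1 (Sf) sets flow on bond)
#3 |Sf2  (Sf2 fixes flow; stroke at Sf2)
#0 |J1  (closing 0-jn rule on J1)
#5 |I1  (I1 outputs flow p/I1)
#1 |J2  (closing 0-jn rule on J2)
#4 |J3  (J3 flow already set via bond 1)

b0 stroke at J1
b1 stroke at J2
b2 stroke at Sf1
b3 stroke at Sf2
b4 stroke at J3
b5 stroke at I1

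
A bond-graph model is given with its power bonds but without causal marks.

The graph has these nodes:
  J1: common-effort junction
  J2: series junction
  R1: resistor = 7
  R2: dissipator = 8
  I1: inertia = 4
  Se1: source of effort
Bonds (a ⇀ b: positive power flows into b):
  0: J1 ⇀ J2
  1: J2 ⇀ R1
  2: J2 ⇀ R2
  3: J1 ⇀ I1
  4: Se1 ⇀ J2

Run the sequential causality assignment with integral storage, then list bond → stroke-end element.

bond 4 stroke→J2  (Se1 (Se) sets effort on bond)
bond 3 stroke→I1  (prefer integral on I1)
bond 0 stroke→J1  (J1: last free bond brings effort in)
bond 1 stroke→J2  (J2: bond 0 brought flow, rest push out)
bond 2 stroke→J2  (1-jn J2 has f-setter on 0)

bond 0 stroke→J1
bond 1 stroke→J2
bond 2 stroke→J2
bond 3 stroke→I1
bond 4 stroke→J2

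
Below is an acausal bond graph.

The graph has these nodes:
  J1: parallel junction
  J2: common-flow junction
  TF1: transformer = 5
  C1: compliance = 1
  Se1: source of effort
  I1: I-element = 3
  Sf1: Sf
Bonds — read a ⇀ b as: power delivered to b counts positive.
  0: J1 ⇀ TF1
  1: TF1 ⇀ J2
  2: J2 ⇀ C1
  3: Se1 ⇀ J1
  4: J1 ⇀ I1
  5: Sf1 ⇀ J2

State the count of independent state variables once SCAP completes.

b3 stroke at J1  (Se1: effort source, stroke at far end)
b5 stroke at Sf1  (source Sf1 imposes f)
b0 stroke at TF1  (J1: bond 3 brought effort, rest push out)
b4 stroke at I1  (0-jn J1 has e-setter on 3)
b1 stroke at J2  (J2 flow already set via bond 5)
b2 stroke at J2  (common-f at J2 fixed by 5)

2  (C1, I1 all integral)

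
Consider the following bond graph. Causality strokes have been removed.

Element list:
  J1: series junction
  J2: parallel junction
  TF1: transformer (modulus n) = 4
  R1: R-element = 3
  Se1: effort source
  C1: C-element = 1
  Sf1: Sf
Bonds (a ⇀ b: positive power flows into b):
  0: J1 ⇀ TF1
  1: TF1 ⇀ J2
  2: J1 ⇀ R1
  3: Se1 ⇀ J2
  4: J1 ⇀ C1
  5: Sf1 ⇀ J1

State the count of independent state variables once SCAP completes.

bond 3 |J2  (Se1 fixes effort; stroke away)
bond 5 |Sf1  (source Sf1 imposes f)
bond 0 |J1  (common-f at J1 fixed by 5)
bond 2 |J1  (common-f at J1 fixed by 5)
bond 4 |J1  (J1 flow already set via bond 5)
bond 1 |TF1  (J2 effort already set via bond 3)

1  (C1 all integral)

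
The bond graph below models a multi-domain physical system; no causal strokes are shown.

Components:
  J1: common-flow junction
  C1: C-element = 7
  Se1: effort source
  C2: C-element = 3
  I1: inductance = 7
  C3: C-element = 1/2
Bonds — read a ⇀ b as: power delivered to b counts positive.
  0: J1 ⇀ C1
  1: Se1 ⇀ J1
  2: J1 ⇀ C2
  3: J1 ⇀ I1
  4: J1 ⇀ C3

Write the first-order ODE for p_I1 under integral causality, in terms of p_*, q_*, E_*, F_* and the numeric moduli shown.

β1 stroke→J1  (Se1 (Se) sets effort on bond)
β0 stroke→J1  (C1 integral (e out))
β2 stroke→J1  (C2: C, integral causality)
β3 stroke→I1  (I1 outputs flow p/I1)
β4 stroke→J1  (J1: bond 3 brought flow, rest push out)

dp_I1/dt = E_Se1 - q_C1/7 - q_C2/3 - 2*q_C3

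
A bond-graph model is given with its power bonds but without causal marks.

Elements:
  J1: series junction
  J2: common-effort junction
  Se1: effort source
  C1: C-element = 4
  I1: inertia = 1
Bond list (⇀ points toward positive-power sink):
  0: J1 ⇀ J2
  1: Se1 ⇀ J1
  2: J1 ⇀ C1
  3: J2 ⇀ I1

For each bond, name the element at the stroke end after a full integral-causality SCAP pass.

b1 stroke→J1  (Se1 fixes effort; stroke away)
b2 stroke→J1  (C1 outputs effort q/C1)
b0 stroke→J2  (only one flow-in slot at J1)
b3 stroke→I1  (J2 effort already set via bond 0)

bond 0 |J2
bond 1 |J1
bond 2 |J1
bond 3 |I1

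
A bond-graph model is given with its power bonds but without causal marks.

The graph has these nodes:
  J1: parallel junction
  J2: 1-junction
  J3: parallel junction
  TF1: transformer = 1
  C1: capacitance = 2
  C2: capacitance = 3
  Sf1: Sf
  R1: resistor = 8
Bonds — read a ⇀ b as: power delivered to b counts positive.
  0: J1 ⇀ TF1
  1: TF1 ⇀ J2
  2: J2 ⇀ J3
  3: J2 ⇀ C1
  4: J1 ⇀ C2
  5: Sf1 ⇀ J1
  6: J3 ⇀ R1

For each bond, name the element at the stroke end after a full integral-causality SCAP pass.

#5 →Sf1  (Sf1 (Sf) sets flow on bond)
#3 →J2  (C1: C, integral causality)
#4 →J1  (C2 integral (e out))
#0 →TF1  (J1 effort already set via bond 4)
#1 →J2  (TF1: transformer flips bond 0)
#2 →J3  (closing 1-jn rule on J2)
#6 →R1  (0-jn J3 has e-setter on 2)

β0 →TF1
β1 →J2
β2 →J3
β3 →J2
β4 →J1
β5 →Sf1
β6 →R1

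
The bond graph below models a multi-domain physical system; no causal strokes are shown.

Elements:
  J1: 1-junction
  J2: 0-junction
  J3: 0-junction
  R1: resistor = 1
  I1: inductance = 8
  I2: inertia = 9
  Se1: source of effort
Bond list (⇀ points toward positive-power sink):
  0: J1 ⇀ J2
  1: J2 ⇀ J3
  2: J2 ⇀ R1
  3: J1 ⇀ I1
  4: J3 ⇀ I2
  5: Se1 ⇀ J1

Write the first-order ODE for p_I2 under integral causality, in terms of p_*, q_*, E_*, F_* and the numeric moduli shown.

dp_I2/dt = p_I1/8 - p_I2/9

#5 stroke→J1  (Se1: effort source, stroke at far end)
#3 stroke→I1  (prefer integral on I1)
#0 stroke→J1  (common-f at J1 fixed by 3)
#4 stroke→I2  (I2 outputs flow p/I2)
#1 stroke→J3  (J3: last free bond brings effort in)
#2 stroke→J2  (closing 0-jn rule on J2)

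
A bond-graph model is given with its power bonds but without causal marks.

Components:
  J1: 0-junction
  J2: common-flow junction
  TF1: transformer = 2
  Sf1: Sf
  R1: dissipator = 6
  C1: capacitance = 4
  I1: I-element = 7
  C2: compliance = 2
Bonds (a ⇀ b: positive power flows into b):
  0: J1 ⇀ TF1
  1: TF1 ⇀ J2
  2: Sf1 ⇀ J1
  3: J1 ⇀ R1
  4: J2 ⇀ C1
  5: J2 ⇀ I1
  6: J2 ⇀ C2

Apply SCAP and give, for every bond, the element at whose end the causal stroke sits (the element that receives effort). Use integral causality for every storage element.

β0 |TF1
β1 |J2
β2 |Sf1
β3 |J1
β4 |J2
β5 |I1
β6 |J2

β2 stroke at Sf1  (Sf1 fixes flow; stroke at Sf1)
β4 stroke at J2  (C1 outputs effort q/C1)
β5 stroke at I1  (prefer integral on I1)
β1 stroke at J2  (common-f at J2 fixed by 5)
β6 stroke at J2  (1-jn J2 has f-setter on 5)
β0 stroke at TF1  (TF1: transformer flips bond 1)
β3 stroke at J1  (only one effort-in slot at J1)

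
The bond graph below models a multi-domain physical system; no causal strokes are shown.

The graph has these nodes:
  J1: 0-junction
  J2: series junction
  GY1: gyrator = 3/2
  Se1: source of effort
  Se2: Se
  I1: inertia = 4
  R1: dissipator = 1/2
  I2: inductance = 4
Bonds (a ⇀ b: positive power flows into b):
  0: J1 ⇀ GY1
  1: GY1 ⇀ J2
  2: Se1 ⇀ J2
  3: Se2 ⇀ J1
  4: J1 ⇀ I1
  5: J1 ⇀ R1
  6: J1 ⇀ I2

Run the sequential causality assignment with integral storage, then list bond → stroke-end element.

β0 →GY1
β1 →GY1
β2 →J2
β3 →J1
β4 →I1
β5 →R1
β6 →I2

bond 2 →J2  (Se1: effort source, stroke at far end)
bond 3 →J1  (Se2: effort source, stroke at far end)
bond 0 →GY1  (common-e at J1 fixed by 3)
bond 4 →I1  (0-jn J1 has e-setter on 3)
bond 5 →R1  (common-e at J1 fixed by 3)
bond 6 →I2  (J1: bond 3 brought effort, rest push out)
bond 1 →GY1  (J2 needs exactly one f-in)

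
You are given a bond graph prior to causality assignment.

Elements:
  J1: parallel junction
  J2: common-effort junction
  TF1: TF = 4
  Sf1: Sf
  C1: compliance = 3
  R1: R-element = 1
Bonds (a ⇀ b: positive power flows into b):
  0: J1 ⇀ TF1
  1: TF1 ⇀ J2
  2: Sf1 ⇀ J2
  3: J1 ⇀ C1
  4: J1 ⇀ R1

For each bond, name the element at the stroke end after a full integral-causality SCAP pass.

#0 →TF1
#1 →J2
#2 →Sf1
#3 →J1
#4 →R1

#2 |Sf1  (Sf1: flow source, stroke at near end)
#1 |J2  (J2: last free bond brings effort in)
#0 |TF1  (TF1 one-in-one-out from 1)
#3 |J1  (C1 outputs effort q/C1)
#4 |R1  (J1 effort already set via bond 3)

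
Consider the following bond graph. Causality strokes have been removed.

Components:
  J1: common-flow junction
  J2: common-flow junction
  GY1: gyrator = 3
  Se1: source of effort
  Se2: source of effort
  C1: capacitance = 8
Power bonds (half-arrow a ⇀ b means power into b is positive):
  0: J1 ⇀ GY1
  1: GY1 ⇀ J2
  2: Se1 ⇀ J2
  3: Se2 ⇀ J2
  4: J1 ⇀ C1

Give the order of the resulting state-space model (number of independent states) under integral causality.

1  (C1 all integral)

bond 2 stroke at J2  (Se1: effort source, stroke at far end)
bond 3 stroke at J2  (Se2: effort source, stroke at far end)
bond 1 stroke at GY1  (J2 needs exactly one f-in)
bond 0 stroke at GY1  (GY1 both-in/both-out from 1)
bond 4 stroke at J1  (common-f at J1 fixed by 0)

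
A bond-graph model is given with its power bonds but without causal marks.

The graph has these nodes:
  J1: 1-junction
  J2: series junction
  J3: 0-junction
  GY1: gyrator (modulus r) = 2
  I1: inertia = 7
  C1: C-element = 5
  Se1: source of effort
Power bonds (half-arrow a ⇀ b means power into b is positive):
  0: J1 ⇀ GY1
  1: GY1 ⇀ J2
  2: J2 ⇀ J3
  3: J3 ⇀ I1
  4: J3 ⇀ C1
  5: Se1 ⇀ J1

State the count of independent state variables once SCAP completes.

b5 stroke→J1  (Se1 (Se) sets effort on bond)
b0 stroke→GY1  (only one flow-in slot at J1)
b1 stroke→GY1  (GY1 both-in/both-out from 0)
b2 stroke→J2  (J2 flow already set via bond 1)
b3 stroke→I1  (I1 integral (f out))
b4 stroke→J3  (J3 needs exactly one e-in)

2  (C1, I1 all integral)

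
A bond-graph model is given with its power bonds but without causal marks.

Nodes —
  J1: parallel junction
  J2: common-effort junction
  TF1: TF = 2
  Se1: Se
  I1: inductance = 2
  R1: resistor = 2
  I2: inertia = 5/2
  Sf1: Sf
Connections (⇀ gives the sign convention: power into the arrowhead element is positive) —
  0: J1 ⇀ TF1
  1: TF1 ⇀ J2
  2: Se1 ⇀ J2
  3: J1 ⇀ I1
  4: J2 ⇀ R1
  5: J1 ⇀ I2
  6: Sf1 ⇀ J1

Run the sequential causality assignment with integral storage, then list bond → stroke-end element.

#2 stroke at J2  (Se1 (Se) sets effort on bond)
#6 stroke at Sf1  (Sf1: flow source, stroke at near end)
#1 stroke at TF1  (J2: bond 2 brought effort, rest push out)
#4 stroke at R1  (J2: bond 2 brought effort, rest push out)
#0 stroke at J1  (through TF1, causality passes straight; one stroke at TF1)
#3 stroke at I1  (J1: bond 0 brought effort, rest push out)
#5 stroke at I2  (J1 effort already set via bond 0)

#0 stroke→J1
#1 stroke→TF1
#2 stroke→J2
#3 stroke→I1
#4 stroke→R1
#5 stroke→I2
#6 stroke→Sf1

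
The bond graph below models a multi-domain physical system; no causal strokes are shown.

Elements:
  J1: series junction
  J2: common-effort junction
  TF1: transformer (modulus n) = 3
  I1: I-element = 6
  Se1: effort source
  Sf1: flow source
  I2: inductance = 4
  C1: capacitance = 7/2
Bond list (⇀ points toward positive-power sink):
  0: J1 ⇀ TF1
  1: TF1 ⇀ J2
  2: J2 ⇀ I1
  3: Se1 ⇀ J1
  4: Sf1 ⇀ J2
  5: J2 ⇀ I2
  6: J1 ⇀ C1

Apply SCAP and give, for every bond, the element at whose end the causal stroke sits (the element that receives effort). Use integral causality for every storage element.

bond 3 |J1  (Se1 (Se) sets effort on bond)
bond 4 |Sf1  (Sf1: flow source, stroke at near end)
bond 2 |I1  (I1 outputs flow p/I1)
bond 5 |I2  (I2 integral (f out))
bond 1 |J2  (J2 needs exactly one e-in)
bond 0 |TF1  (TF1 one-in-one-out from 1)
bond 6 |J1  (J1: bond 0 brought flow, rest push out)

β0 stroke→TF1
β1 stroke→J2
β2 stroke→I1
β3 stroke→J1
β4 stroke→Sf1
β5 stroke→I2
β6 stroke→J1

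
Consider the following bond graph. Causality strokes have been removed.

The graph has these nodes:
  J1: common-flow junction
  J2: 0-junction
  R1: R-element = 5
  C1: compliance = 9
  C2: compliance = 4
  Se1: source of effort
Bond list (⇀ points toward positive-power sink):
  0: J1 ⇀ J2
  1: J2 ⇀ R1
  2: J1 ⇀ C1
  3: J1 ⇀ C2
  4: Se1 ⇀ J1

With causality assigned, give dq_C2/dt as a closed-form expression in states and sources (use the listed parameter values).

dq_C2/dt = E_Se1/5 - q_C1/45 - q_C2/20

β4 →J1  (Se1 (Se) sets effort on bond)
β2 →J1  (C1 integral (e out))
β3 →J1  (C2 outputs effort q/C2)
β0 →J2  (J1: last free bond brings flow in)
β1 →R1  (common-e at J2 fixed by 0)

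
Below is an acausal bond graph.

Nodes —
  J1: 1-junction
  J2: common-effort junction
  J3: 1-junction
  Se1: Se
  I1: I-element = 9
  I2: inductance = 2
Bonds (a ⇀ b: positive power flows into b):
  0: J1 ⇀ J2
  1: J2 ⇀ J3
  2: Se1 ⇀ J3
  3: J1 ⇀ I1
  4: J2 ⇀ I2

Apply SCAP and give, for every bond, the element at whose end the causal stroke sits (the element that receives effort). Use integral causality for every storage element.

bond 2 stroke at J3  (Se1 fixes effort; stroke away)
bond 1 stroke at J2  (J3: last free bond brings flow in)
bond 0 stroke at J1  (0-jn J2 has e-setter on 1)
bond 4 stroke at I2  (J2 effort already set via bond 1)
bond 3 stroke at I1  (only one flow-in slot at J1)

β0 →J1
β1 →J2
β2 →J3
β3 →I1
β4 →I2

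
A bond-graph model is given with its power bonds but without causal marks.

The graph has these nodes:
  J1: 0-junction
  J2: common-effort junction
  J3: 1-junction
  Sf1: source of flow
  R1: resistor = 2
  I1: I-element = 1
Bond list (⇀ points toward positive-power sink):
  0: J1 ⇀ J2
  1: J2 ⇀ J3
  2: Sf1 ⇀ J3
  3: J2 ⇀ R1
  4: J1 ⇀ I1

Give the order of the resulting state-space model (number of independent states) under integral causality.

1  (I1 all integral)

b2 stroke at Sf1  (Sf1: flow source, stroke at near end)
b1 stroke at J3  (J3: bond 2 brought flow, rest push out)
b4 stroke at I1  (prefer integral on I1)
b0 stroke at J1  (closing 0-jn rule on J1)
b3 stroke at J2  (J2 needs exactly one e-in)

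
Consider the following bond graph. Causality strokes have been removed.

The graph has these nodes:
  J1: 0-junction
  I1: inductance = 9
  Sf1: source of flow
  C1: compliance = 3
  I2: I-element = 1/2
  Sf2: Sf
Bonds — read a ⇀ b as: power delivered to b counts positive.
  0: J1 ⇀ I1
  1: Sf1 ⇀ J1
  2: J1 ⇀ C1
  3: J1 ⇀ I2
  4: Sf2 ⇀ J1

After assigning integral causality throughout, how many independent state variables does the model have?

bond 1 stroke at Sf1  (source Sf1 imposes f)
bond 4 stroke at Sf2  (Sf2 (Sf) sets flow on bond)
bond 0 stroke at I1  (I1 outputs flow p/I1)
bond 2 stroke at J1  (C1 outputs effort q/C1)
bond 3 stroke at I2  (common-e at J1 fixed by 2)

3  (C1, I1, I2 all integral)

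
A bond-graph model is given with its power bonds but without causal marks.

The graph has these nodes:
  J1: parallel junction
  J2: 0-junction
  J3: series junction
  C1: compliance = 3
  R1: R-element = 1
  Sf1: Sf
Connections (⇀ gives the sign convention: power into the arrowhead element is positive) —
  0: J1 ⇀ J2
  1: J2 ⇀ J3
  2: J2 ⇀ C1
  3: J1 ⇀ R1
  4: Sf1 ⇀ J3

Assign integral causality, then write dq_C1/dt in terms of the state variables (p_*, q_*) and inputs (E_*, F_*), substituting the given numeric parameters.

dq_C1/dt = -F_Sf1 - q_C1/3

#4 →Sf1  (source Sf1 imposes f)
#1 →J3  (J3 flow already set via bond 4)
#2 →J2  (C1 outputs effort q/C1)
#0 →J1  (common-e at J2 fixed by 2)
#3 →R1  (J1: bond 0 brought effort, rest push out)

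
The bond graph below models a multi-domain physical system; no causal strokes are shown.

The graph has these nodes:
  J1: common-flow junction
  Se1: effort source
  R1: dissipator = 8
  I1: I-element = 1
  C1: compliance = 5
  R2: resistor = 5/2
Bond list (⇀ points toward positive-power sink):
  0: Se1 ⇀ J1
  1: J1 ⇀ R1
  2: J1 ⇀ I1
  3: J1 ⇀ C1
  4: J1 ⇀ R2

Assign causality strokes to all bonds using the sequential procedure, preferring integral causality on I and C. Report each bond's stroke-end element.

bond 0 |J1  (Se1 (Se) sets effort on bond)
bond 2 |I1  (I1 integral (f out))
bond 1 |J1  (common-f at J1 fixed by 2)
bond 3 |J1  (J1: bond 2 brought flow, rest push out)
bond 4 |J1  (J1: bond 2 brought flow, rest push out)

β0 |J1
β1 |J1
β2 |I1
β3 |J1
β4 |J1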